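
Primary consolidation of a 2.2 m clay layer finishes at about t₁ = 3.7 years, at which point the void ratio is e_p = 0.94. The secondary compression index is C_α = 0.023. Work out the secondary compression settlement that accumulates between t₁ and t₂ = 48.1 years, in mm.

Secondary compression: S_s = C_α·H/(1+e_p)·log₁₀(t₂/t₁)
S_s = 0.023×2.2/(1+0.94)×log₁₀(48.1/3.7)
    = 0.02608 × 1.114 = 0.02905 m

S_s ≈ 29.1 mm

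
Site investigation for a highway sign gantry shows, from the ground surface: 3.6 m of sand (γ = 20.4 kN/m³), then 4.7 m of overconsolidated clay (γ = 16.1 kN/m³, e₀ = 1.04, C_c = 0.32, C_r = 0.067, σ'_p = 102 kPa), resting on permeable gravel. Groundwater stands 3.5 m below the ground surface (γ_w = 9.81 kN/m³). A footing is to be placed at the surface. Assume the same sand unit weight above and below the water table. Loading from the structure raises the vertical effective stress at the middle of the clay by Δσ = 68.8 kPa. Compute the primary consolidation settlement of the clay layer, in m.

Mid-depth of clay below the ground surface: z = 3.6 + 4.7/2 = 5.95 m.
Total vertical stress at mid-clay: σ_v = 20.4×3.6 + 16.1×2.35 = 111.28 kPa.
Pore pressure: u = 9.81×(5.95 − 3.5) = 24.035 kPa.
Initial effective stress: σ'_0 = σ_v − u = 111.28 − 24.035 = 87.245 kPa.
Final effective stress: σ'_f = 87.245 + 68.8 = 156.05 kPa.
σ'_f = 156.05 > σ'_p = 102 kPa, so the stress path crosses the preconsolidation pressure — recompression up to σ'_p, then virgin compression beyond:
S_c = H/(1+e₀)·[C_r·log₁₀(σ'_p/σ'_0) + C_c·log₁₀(σ'_f/σ'_p)]
    = 4.7/2.04 × [0.067×log₁₀(102/87.245) + 0.32×log₁₀(156.05/102)]
    = 2.3039 × [0.0045466 + 0.059092] = 0.1466 m

S_c ≈ 0.147 m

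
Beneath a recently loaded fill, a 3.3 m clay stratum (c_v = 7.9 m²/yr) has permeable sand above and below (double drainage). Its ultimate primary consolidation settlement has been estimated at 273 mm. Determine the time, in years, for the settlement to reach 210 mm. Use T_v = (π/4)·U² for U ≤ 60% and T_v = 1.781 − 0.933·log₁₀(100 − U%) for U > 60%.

Drainage path length: H_d = H/2 = 1.65 m (double drainage).
U = S(t)/S_ult = 210/273 = 0.7692.
U > 60%: T_v = 1.781 − 0.933·log₁₀(100 − 76.923) = 0.50916.
t = T_v·H_d²/c_v = 0.50916×1.65²/7.9 = 0.1755 years.

t ≈ 0.175 years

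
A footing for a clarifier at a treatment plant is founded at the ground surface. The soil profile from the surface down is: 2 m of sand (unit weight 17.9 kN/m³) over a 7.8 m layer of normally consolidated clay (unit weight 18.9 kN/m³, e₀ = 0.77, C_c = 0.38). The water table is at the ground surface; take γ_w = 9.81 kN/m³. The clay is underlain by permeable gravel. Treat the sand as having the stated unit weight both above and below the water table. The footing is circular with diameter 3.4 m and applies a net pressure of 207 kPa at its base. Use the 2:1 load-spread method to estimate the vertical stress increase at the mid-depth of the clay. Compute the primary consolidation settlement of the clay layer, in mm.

S_c ≈ 312 mm

Mid-depth of clay below the ground surface: z = 2 + 7.8/2 = 5.9 m.
Total vertical stress at mid-clay: σ_v = 17.9×2 + 18.9×3.9 = 109.51 kPa.
Pore pressure: u = 9.81×(5.9 − 0) = 57.879 kPa.
Initial effective stress: σ'_0 = σ_v − u = 109.51 − 57.879 = 51.631 kPa.
Stress increase at mid-clay by the 2:1 spreading method:
Δσ ≈ qD²/(D+z)² = 207×3.4²/(3.4+5.9)² = 27.667 kPa
Final effective stress: σ'_f = σ'_0 + Δσ = 51.631 + 27.667 = 79.298 kPa.
Normally consolidated clay, so the full stress increment lies on the virgin compression line:
S_c = C_c·H/(1+e₀)·log₁₀(σ'_f/σ'_0) = 0.38×7.8/(1+0.77)×log₁₀(79.298/51.631)
    = 1.6746 × 0.18635 = 0.3121 m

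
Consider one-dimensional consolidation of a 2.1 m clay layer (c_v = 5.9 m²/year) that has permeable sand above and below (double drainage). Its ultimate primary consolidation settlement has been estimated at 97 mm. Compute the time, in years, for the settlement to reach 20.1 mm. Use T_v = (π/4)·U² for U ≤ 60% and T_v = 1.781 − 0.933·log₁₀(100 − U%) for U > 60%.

t ≈ 0.0063 years

Drainage path length: H_d = H/2 = 1.05 m (double drainage).
U = S(t)/S_ult = 20.1/97 = 0.2072.
U ≤ 60%: T_v = (π/4)·U² = (π/4)×0.20722² = 0.033724.
t = T_v·H_d²/c_v = 0.033724×1.05²/5.9 = 0.006302 years.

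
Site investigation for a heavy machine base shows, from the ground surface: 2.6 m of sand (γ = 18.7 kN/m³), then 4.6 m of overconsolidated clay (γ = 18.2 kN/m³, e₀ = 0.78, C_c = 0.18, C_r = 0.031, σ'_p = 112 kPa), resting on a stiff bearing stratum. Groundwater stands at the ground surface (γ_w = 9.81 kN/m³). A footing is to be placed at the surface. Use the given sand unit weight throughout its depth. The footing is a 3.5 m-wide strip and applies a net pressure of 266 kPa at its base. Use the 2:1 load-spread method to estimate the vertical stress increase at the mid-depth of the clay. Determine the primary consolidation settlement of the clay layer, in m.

Mid-depth of clay below the ground surface: z = 2.6 + 4.6/2 = 4.9 m.
Total vertical stress at mid-clay: σ_v = 18.7×2.6 + 18.2×2.3 = 90.48 kPa.
Pore pressure: u = 9.81×(4.9 − 0) = 48.069 kPa.
Initial effective stress: σ'_0 = σ_v − u = 90.48 − 48.069 = 42.411 kPa.
Stress increase at mid-clay by the 2:1 spreading method:
Δσ = qB/(B+z) = 266×3.5/(3.5+4.9) = 110.83 kPa
Final effective stress: σ'_f = 42.411 + 110.83 = 153.24 kPa.
σ'_f = 153.24 > σ'_p = 112 kPa, so the stress path crosses the preconsolidation pressure — recompression up to σ'_p, then virgin compression beyond:
S_c = H/(1+e₀)·[C_r·log₁₀(σ'_p/σ'_0) + C_c·log₁₀(σ'_f/σ'_p)]
    = 4.6/1.78 × [0.031×log₁₀(112/42.411) + 0.18×log₁₀(153.24/112)]
    = 2.5843 × [0.013074 + 0.024508] = 0.09712 m

S_c ≈ 0.0971 m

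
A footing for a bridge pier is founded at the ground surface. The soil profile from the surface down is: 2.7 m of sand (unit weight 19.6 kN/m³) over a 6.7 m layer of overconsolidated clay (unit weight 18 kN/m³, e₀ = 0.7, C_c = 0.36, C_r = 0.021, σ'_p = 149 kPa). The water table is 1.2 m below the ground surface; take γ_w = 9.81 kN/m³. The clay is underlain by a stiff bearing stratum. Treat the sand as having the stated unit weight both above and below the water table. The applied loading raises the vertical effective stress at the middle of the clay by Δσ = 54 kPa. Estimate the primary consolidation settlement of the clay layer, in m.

Mid-depth of clay below the ground surface: z = 2.7 + 6.7/2 = 6.05 m.
Total vertical stress at mid-clay: σ_v = 19.6×2.7 + 18×3.35 = 113.22 kPa.
Pore pressure: u = 9.81×(6.05 − 1.2) = 47.578 kPa.
Initial effective stress: σ'_0 = σ_v − u = 113.22 − 47.578 = 65.642 kPa.
Final effective stress: σ'_f = 65.642 + 54 = 119.64 kPa.
σ'_f = 119.64 ≤ σ'_p = 149 kPa, so the clay remains overconsolidated and only the recompression index applies:
S_c = C_r·H/(1+e₀)·log₁₀(σ'_f/σ'_0) = 0.021×6.7/1.7×log₁₀(119.64/65.642)
    = 0.082765 × 0.26069 = 0.02158 m

S_c ≈ 0.0216 m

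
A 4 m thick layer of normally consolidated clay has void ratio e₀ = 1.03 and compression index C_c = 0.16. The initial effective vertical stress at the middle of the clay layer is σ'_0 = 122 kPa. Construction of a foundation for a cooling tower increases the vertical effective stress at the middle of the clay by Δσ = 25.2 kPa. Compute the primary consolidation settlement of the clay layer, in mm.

Final effective stress: σ'_f = σ'_0 + Δσ = 122 + 25.2 = 147.2 kPa.
Normally consolidated clay, so the full stress increment lies on the virgin compression line:
S_c = C_c·H/(1+e₀)·log₁₀(σ'_f/σ'_0) = 0.16×4/(1+1.03)×log₁₀(147.2/122)
    = 0.31527 × 0.081548 = 0.02571 m

S_c ≈ 25.7 mm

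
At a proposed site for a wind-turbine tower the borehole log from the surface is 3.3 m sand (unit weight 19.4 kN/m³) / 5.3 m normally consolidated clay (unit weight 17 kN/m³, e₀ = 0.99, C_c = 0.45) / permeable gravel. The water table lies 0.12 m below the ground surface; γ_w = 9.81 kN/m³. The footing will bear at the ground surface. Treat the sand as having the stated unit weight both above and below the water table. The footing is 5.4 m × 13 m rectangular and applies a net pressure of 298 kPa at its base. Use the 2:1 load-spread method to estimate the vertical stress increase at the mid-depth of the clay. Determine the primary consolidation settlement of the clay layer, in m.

Mid-depth of clay below the ground surface: z = 3.3 + 5.3/2 = 5.95 m.
Total vertical stress at mid-clay: σ_v = 19.4×3.3 + 17×2.65 = 109.07 kPa.
Pore pressure: u = 9.81×(5.95 − 0.12) = 57.192 kPa.
Initial effective stress: σ'_0 = σ_v − u = 109.07 − 57.192 = 51.878 kPa.
Stress increase at mid-clay by the 2:1 spreading method:
Δσ = qBL/((B+z)(L+z)) = 298×5.4×13/((5.4+5.95)(13+5.95)) = 97.263 kPa
Final effective stress: σ'_f = σ'_0 + Δσ = 51.878 + 97.263 = 149.14 kPa.
Normally consolidated clay, so the full stress increment lies on the virgin compression line:
S_c = C_c·H/(1+e₀)·log₁₀(σ'_f/σ'_0) = 0.45×5.3/(1+0.99)×log₁₀(149.14/51.878)
    = 1.1985 × 0.45861 = 0.5496 m

S_c ≈ 0.55 m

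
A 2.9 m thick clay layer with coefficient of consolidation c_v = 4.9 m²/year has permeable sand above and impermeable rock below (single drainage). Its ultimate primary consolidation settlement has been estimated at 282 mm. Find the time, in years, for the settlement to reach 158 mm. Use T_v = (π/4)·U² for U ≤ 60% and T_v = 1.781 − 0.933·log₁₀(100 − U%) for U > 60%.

t ≈ 0.423 years

Drainage path length: H_d = H = 2.9 m (single drainage).
U = S(t)/S_ult = 158/282 = 0.5603.
U ≤ 60%: T_v = (π/4)·U² = (π/4)×0.56028² = 0.24655.
t = T_v·H_d²/c_v = 0.24655×2.9²/4.9 = 0.4232 years.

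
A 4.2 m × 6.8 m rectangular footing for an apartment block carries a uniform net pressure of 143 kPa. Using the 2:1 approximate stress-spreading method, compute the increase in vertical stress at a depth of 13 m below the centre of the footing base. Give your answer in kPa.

By the 2:1 method the load spreads at 1 horizontal : 2 vertical, so at depth z the loaded area has grown by z in each plan dimension:
Δσ = qBL/((B+z)(L+z)) = 143×4.2×6.8/((4.2+13)(6.8+13)) = 11.992 kPa

Δσ_z ≈ 12 kPa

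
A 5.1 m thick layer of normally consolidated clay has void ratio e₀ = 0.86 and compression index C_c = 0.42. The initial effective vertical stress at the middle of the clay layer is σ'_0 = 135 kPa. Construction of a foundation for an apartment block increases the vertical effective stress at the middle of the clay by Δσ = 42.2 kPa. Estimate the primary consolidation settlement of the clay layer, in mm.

Final effective stress: σ'_f = σ'_0 + Δσ = 135 + 42.2 = 177.2 kPa.
Normally consolidated clay, so the full stress increment lies on the virgin compression line:
S_c = C_c·H/(1+e₀)·log₁₀(σ'_f/σ'_0) = 0.42×5.1/(1+0.86)×log₁₀(177.2/135)
    = 1.1516 × 0.11813 = 0.136 m

S_c ≈ 136 mm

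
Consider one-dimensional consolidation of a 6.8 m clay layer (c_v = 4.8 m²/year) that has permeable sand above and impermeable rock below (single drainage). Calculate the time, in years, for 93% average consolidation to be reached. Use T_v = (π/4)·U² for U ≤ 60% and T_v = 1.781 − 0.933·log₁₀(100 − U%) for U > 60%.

t ≈ 9.56 years

Drainage path length: H_d = H = 6.8 m (single drainage).
U > 60%: T_v = 1.781 − 0.933·log₁₀(100 − 93) = 0.99252.
t = T_v·H_d²/c_v = 0.99252×6.8²/4.8 = 9.561 years.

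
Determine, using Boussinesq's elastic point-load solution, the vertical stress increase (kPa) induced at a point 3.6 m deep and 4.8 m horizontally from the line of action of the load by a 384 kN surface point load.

Δσ_z ≈ 1.1 kPa

Boussinesq vertical stress below a point load on an elastic half-space:
Δσ_z = 3P/(2πz²) · [1 + (r/z)²]^(−5/2)
r/z = 4.8/3.6 = 1.3333; [1+(r/z)²]^(−5/2) = 0.07776.
Δσ_z = 3×384/(2π×3.6²) × 0.07776 = 14.147 × 0.07776 = 1.1 kPa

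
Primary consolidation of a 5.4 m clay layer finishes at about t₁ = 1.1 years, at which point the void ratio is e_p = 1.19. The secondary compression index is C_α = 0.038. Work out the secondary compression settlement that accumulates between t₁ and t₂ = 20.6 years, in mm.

Secondary compression: S_s = C_α·H/(1+e_p)·log₁₀(t₂/t₁)
S_s = 0.038×5.4/(1+1.19)×log₁₀(20.6/1.1)
    = 0.0937 × 1.272 = 0.1192 m

S_s ≈ 119 mm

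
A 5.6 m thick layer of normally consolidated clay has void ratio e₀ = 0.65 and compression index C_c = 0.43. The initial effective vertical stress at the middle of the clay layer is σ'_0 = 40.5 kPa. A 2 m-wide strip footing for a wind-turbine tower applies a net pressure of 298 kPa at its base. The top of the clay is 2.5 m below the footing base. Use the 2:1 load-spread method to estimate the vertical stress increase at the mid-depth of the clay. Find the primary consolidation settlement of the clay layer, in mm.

Mid-depth of clay below the footing base: z = 2.5 + 5.6/2 = 5.3 m.
Stress increase at mid-clay by the 2:1 spreading method:
Δσ = qB/(B+z) = 298×2/(2+5.3) = 81.644 kPa
Final effective stress: σ'_f = σ'_0 + Δσ = 40.5 + 81.644 = 122.14 kPa.
Normally consolidated clay, so the full stress increment lies on the virgin compression line:
S_c = C_c·H/(1+e₀)·log₁₀(σ'_f/σ'_0) = 0.43×5.6/(1+0.65)×log₁₀(122.14/40.5)
    = 1.4594 × 0.4794 = 0.6996 m

S_c ≈ 700 mm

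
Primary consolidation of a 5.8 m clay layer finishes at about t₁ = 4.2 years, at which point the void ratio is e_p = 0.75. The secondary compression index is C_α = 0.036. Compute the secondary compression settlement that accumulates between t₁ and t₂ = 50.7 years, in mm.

Secondary compression: S_s = C_α·H/(1+e_p)·log₁₀(t₂/t₁)
S_s = 0.036×5.8/(1+0.75)×log₁₀(50.7/4.2)
    = 0.1193 × 1.082 = 0.1291 m

S_s ≈ 129 mm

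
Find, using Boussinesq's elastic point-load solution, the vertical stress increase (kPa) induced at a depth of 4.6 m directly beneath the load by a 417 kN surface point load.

Boussinesq vertical stress below a point load on an elastic half-space:
Δσ_z = 3P/(2πz²) · [1 + (r/z)²]^(−5/2)
r/z = 0/4.6 = 0; [1+(r/z)²]^(−5/2) = 1.
Δσ_z = 3×417/(2π×4.6²) × 1 = 9.4094 × 1 = 9.409 kPa

Δσ_z ≈ 9.41 kPa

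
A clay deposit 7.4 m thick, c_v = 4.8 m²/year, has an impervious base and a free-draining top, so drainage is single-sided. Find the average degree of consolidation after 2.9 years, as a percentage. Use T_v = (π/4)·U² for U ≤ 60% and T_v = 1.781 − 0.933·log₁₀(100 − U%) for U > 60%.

Drainage path length: H_d = H = 7.4 m (single drainage).
T_v = c_v·t/H_d² = 4.8×2.9/7.4² = 0.2542.
T_v = 0.2542 corresponds to the U ≤ 60% branch:
U = √(4T_v/π) = 0.5689

U ≈ 56.9 %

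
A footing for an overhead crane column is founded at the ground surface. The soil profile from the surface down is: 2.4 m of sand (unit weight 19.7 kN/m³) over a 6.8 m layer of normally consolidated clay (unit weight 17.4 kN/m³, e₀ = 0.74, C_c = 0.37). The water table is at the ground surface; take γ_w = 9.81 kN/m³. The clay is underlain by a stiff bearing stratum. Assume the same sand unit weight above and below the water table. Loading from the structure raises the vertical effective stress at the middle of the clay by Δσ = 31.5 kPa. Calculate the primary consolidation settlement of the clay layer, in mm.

S_c ≈ 309 mm

Mid-depth of clay below the ground surface: z = 2.4 + 6.8/2 = 5.8 m.
Total vertical stress at mid-clay: σ_v = 19.7×2.4 + 17.4×3.4 = 106.44 kPa.
Pore pressure: u = 9.81×(5.8 − 0) = 56.898 kPa.
Initial effective stress: σ'_0 = σ_v − u = 106.44 − 56.898 = 49.542 kPa.
Final effective stress: σ'_f = σ'_0 + Δσ = 49.542 + 31.5 = 81.042 kPa.
Normally consolidated clay, so the full stress increment lies on the virgin compression line:
S_c = C_c·H/(1+e₀)·log₁₀(σ'_f/σ'_0) = 0.37×6.8/(1+0.74)×log₁₀(81.042/49.542)
    = 1.446 × 0.21374 = 0.3091 m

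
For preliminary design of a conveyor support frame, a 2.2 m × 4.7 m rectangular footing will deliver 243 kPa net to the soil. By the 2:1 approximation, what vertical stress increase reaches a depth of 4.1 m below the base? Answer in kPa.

Δσ_z ≈ 45.3 kPa

By the 2:1 method the load spreads at 1 horizontal : 2 vertical, so at depth z the loaded area has grown by z in each plan dimension:
Δσ = qBL/((B+z)(L+z)) = 243×2.2×4.7/((2.2+4.1)(4.7+4.1)) = 45.321 kPa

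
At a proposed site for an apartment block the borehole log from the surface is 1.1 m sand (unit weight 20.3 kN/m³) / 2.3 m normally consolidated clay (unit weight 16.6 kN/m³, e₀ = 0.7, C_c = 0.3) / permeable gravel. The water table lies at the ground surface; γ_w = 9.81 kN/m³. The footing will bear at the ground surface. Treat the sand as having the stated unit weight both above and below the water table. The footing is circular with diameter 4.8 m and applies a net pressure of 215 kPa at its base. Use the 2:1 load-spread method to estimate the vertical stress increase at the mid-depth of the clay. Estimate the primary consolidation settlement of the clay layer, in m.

Mid-depth of clay below the ground surface: z = 1.1 + 2.3/2 = 2.25 m.
Total vertical stress at mid-clay: σ_v = 20.3×1.1 + 16.6×1.15 = 41.42 kPa.
Pore pressure: u = 9.81×(2.25 − 0) = 22.073 kPa.
Initial effective stress: σ'_0 = σ_v − u = 41.42 − 22.073 = 19.347 kPa.
Stress increase at mid-clay by the 2:1 spreading method:
Δσ ≈ qD²/(D+z)² = 215×4.8²/(4.8+2.25)² = 99.665 kPa
Final effective stress: σ'_f = σ'_0 + Δσ = 19.347 + 99.665 = 119.01 kPa.
Normally consolidated clay, so the full stress increment lies on the virgin compression line:
S_c = C_c·H/(1+e₀)·log₁₀(σ'_f/σ'_0) = 0.3×2.3/(1+0.7)×log₁₀(119.01/19.347)
    = 0.40588 × 0.78897 = 0.3202 m

S_c ≈ 0.32 m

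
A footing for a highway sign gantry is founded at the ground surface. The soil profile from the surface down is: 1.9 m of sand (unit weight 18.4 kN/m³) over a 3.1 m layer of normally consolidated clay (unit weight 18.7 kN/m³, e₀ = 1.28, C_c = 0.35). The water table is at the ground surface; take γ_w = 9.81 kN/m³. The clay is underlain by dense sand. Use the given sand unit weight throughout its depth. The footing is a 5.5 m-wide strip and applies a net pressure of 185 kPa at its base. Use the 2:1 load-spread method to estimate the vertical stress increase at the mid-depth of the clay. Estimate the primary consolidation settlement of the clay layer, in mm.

Mid-depth of clay below the ground surface: z = 1.9 + 3.1/2 = 3.45 m.
Total vertical stress at mid-clay: σ_v = 18.4×1.9 + 18.7×1.55 = 63.945 kPa.
Pore pressure: u = 9.81×(3.45 − 0) = 33.845 kPa.
Initial effective stress: σ'_0 = σ_v − u = 63.945 − 33.845 = 30.1 kPa.
Stress increase at mid-clay by the 2:1 spreading method:
Δσ = qB/(B+z) = 185×5.5/(5.5+3.45) = 113.69 kPa
Final effective stress: σ'_f = σ'_0 + Δσ = 30.1 + 113.69 = 143.79 kPa.
Normally consolidated clay, so the full stress increment lies on the virgin compression line:
S_c = C_c·H/(1+e₀)·log₁₀(σ'_f/σ'_0) = 0.35×3.1/(1+1.28)×log₁₀(143.79/30.1)
    = 0.47588 × 0.67916 = 0.3232 m

S_c ≈ 323 mm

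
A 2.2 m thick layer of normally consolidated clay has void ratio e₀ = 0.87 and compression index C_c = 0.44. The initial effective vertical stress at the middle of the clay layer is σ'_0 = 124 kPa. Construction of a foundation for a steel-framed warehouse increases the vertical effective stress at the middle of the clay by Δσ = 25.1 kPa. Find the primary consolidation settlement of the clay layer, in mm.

Final effective stress: σ'_f = σ'_0 + Δσ = 124 + 25.1 = 149.1 kPa.
Normally consolidated clay, so the full stress increment lies on the virgin compression line:
S_c = C_c·H/(1+e₀)·log₁₀(σ'_f/σ'_0) = 0.44×2.2/(1+0.87)×log₁₀(149.1/124)
    = 0.51765 × 0.080056 = 0.04144 m

S_c ≈ 41.4 mm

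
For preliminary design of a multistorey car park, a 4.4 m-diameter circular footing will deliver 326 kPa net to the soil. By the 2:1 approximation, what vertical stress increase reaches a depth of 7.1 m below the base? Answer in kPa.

By the 2:1 method the load spreads at 1 horizontal : 2 vertical, so at depth z the loaded area has grown by z in each plan dimension:
Δσ ≈ qD²/(D+z)² = 326×4.4²/(4.4+7.1)² = 47.723 kPa

Δσ_z ≈ 47.7 kPa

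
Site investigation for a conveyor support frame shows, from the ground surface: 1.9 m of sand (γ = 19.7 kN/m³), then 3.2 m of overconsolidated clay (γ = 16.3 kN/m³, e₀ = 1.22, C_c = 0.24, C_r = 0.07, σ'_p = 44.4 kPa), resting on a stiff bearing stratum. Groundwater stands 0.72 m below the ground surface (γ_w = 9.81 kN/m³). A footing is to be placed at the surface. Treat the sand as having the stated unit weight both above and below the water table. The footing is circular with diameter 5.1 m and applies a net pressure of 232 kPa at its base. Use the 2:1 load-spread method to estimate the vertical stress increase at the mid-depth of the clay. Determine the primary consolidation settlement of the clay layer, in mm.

S_c ≈ 156 mm

Mid-depth of clay below the ground surface: z = 1.9 + 3.2/2 = 3.5 m.
Total vertical stress at mid-clay: σ_v = 19.7×1.9 + 16.3×1.6 = 63.51 kPa.
Pore pressure: u = 9.81×(3.5 − 0.72) = 27.272 kPa.
Initial effective stress: σ'_0 = σ_v − u = 63.51 − 27.272 = 36.238 kPa.
Stress increase at mid-clay by the 2:1 spreading method:
Δσ ≈ qD²/(D+z)² = 232×5.1²/(5.1+3.5)² = 81.589 kPa
Final effective stress: σ'_f = 36.238 + 81.589 = 117.83 kPa.
σ'_f = 117.83 > σ'_p = 44.4 kPa, so the stress path crosses the preconsolidation pressure — recompression up to σ'_p, then virgin compression beyond:
S_c = H/(1+e₀)·[C_r·log₁₀(σ'_p/σ'_0) + C_c·log₁₀(σ'_f/σ'_p)]
    = 3.2/2.22 × [0.07×log₁₀(44.4/36.238) + 0.24×log₁₀(117.83/44.4)]
    = 1.4414 × [0.0061753 + 0.10173] = 0.1555 m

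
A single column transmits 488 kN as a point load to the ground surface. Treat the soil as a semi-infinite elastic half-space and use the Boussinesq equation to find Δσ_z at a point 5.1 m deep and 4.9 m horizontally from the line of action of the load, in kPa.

Boussinesq vertical stress below a point load on an elastic half-space:
Δσ_z = 3P/(2πz²) · [1 + (r/z)²]^(−5/2)
r/z = 4.9/5.1 = 0.96078; [1+(r/z)²]^(−5/2) = 0.19498.
Δσ_z = 3×488/(2π×5.1²) × 0.19498 = 8.9582 × 0.19498 = 1.747 kPa

Δσ_z ≈ 1.75 kPa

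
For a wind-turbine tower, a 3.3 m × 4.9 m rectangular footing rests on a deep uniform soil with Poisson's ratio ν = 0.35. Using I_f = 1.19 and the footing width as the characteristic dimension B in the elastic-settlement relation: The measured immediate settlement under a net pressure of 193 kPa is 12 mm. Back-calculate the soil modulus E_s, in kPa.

E_s ≈ 55400 kPa

S_e = q·B·(1−ν²)/E_s · I_f  ⇒  E_s = q·B·(1−ν²)·I_f / S_e.
E_s = 193 × 3.3 × 0.8775 × 1.19 / 0.012 = 55420 kPa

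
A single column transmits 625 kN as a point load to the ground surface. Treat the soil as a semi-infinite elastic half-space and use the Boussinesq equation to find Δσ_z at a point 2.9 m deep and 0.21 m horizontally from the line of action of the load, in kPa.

Δσ_z ≈ 35 kPa

Boussinesq vertical stress below a point load on an elastic half-space:
Δσ_z = 3P/(2πz²) · [1 + (r/z)²]^(−5/2)
r/z = 0.21/2.9 = 0.072414; [1+(r/z)²]^(−5/2) = 0.98701.
Δσ_z = 3×625/(2π×2.9²) × 0.98701 = 35.483 × 0.98701 = 35.02 kPa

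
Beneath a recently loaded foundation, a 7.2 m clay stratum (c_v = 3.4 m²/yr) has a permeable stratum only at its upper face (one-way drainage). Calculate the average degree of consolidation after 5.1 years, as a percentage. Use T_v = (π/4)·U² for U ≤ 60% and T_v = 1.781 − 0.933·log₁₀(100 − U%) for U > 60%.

Drainage path length: H_d = H = 7.2 m (single drainage).
T_v = c_v·t/H_d² = 3.4×5.1/7.2² = 0.33449.
T_v = 0.33449 corresponds to the U > 60% branch:
U = 1 − 10^((1.781 − T_v)/0.933)/100 = 0.6449

U ≈ 64.5 %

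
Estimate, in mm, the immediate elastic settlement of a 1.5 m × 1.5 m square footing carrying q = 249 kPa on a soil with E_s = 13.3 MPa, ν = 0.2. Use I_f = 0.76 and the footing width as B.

Immediate (elastic) settlement: S_e = q·B·(1−ν²)/E_s · I_f.
E_s = 13.3 MPa = 13300 kPa.
S_e = 249 × 1.5 × (1 − 0.2²) / 13300 × 0.76
    = 249 × 1.5 × 0.96 / 13300 × 0.76
    = 0.02049 m = 20.49 mm

S_e ≈ 20.5 mm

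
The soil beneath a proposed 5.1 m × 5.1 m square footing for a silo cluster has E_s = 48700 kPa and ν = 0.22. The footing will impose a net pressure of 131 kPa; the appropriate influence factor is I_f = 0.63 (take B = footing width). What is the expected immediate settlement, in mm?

S_e ≈ 8.22 mm

Immediate (elastic) settlement: S_e = q·B·(1−ν²)/E_s · I_f.
S_e = 131 × 5.1 × (1 − 0.22²) / 48700 × 0.63
    = 131 × 5.1 × 0.9516 / 48700 × 0.63
    = 0.008224 m = 8.224 mm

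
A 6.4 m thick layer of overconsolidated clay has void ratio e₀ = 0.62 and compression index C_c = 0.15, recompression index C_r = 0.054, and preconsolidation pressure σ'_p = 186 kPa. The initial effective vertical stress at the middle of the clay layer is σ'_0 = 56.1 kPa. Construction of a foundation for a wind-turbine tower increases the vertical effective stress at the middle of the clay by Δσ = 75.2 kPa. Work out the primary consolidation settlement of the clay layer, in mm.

S_c ≈ 78.8 mm

Final effective stress: σ'_f = 56.1 + 75.2 = 131.3 kPa.
σ'_f = 131.3 ≤ σ'_p = 186 kPa, so the clay remains overconsolidated and only the recompression index applies:
S_c = C_r·H/(1+e₀)·log₁₀(σ'_f/σ'_0) = 0.054×6.4/1.62×log₁₀(131.3/56.1)
    = 0.21333 × 0.3693 = 0.07878 m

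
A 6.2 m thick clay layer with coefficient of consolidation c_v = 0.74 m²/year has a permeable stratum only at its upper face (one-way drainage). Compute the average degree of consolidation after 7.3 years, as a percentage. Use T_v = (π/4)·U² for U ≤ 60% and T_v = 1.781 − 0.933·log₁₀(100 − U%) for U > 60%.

U ≈ 42.3 %

Drainage path length: H_d = H = 6.2 m (single drainage).
T_v = c_v·t/H_d² = 0.74×7.3/6.2² = 0.14053.
T_v = 0.14053 corresponds to the U ≤ 60% branch:
U = √(4T_v/π) = 0.423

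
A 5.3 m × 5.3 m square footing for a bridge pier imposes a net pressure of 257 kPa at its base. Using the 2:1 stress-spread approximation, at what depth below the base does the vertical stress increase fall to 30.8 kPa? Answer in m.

z ≈ 10 m

2:1 spreading — at depth z the loaded area has grown by z in each plan dimension:
qB²/(B+z)² = Δσ_z ⇒ z = B(√(q/Δσ_z) − 1) = 5.3×(√(257/30.8) − 1) = 10.01 m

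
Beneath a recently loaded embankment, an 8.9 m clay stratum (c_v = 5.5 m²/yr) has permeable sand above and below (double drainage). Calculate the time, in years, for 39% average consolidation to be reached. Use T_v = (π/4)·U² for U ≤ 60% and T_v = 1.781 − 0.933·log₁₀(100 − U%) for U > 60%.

t ≈ 0.43 years

Drainage path length: H_d = H/2 = 4.45 m (double drainage).
U ≤ 60%: T_v = (π/4)·U² = (π/4)×0.39² = 0.11946.
t = T_v·H_d²/c_v = 0.11946×4.45²/5.5 = 0.4301 years.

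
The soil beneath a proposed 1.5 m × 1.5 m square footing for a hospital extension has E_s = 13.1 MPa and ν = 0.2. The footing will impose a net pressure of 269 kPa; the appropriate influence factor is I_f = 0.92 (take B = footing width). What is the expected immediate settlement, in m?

S_e ≈ 0.0272 m

Immediate (elastic) settlement: S_e = q·B·(1−ν²)/E_s · I_f.
E_s = 13.1 MPa = 13100 kPa.
S_e = 269 × 1.5 × (1 − 0.2²) / 13100 × 0.92
    = 269 × 1.5 × 0.96 / 13100 × 0.92
    = 0.0272 m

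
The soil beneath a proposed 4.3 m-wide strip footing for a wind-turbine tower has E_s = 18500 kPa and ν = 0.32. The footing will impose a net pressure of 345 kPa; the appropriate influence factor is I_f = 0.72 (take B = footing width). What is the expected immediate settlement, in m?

Immediate (elastic) settlement: S_e = q·B·(1−ν²)/E_s · I_f.
S_e = 345 × 4.3 × (1 − 0.32²) / 18500 × 0.72
    = 345 × 4.3 × 0.8976 / 18500 × 0.72
    = 0.05182 m

S_e ≈ 0.0518 m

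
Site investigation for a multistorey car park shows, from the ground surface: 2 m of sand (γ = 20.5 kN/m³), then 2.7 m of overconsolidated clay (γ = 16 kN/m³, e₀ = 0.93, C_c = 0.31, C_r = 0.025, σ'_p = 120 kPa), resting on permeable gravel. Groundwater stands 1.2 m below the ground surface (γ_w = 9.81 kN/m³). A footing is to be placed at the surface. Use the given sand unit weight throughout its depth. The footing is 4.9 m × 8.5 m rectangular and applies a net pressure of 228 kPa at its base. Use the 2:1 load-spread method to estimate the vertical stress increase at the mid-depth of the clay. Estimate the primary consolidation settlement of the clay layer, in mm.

Mid-depth of clay below the ground surface: z = 2 + 2.7/2 = 3.35 m.
Total vertical stress at mid-clay: σ_v = 20.5×2 + 16×1.35 = 62.6 kPa.
Pore pressure: u = 9.81×(3.35 − 1.2) = 21.091 kPa.
Initial effective stress: σ'_0 = σ_v − u = 62.6 − 21.091 = 41.509 kPa.
Stress increase at mid-clay by the 2:1 spreading method:
Δσ = qBL/((B+z)(L+z)) = 228×4.9×8.5/((4.9+3.35)(8.5+3.35)) = 97.135 kPa
Final effective stress: σ'_f = 41.509 + 97.135 = 138.64 kPa.
σ'_f = 138.64 > σ'_p = 120 kPa, so the stress path crosses the preconsolidation pressure — recompression up to σ'_p, then virgin compression beyond:
S_c = H/(1+e₀)·[C_r·log₁₀(σ'_p/σ'_0) + C_c·log₁₀(σ'_f/σ'_p)]
    = 2.7/1.93 × [0.025×log₁₀(120/41.509) + 0.31×log₁₀(138.64/120)]
    = 1.399 × [0.011526 + 0.019439] = 0.04332 m

S_c ≈ 43.3 mm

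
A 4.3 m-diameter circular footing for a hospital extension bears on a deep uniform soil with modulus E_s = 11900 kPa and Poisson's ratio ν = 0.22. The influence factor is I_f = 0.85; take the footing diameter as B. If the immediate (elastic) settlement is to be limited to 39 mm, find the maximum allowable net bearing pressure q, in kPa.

q ≈ 133 kPa

S_e = q·B·(1−ν²)/E_s · I_f  ⇒  q = S_e·E_s / (B·(1−ν²)·I_f).
q = 0.039 × 11900 / (4.3 × 0.9516 × 0.85) = 133.4 kPa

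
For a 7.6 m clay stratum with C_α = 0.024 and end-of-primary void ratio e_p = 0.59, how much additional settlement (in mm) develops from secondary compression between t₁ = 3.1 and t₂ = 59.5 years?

Secondary compression: S_s = C_α·H/(1+e_p)·log₁₀(t₂/t₁)
S_s = 0.024×7.6/(1+0.59)×log₁₀(59.5/3.1)
    = 0.1147 × 1.283 = 0.1472 m

S_s ≈ 147 mm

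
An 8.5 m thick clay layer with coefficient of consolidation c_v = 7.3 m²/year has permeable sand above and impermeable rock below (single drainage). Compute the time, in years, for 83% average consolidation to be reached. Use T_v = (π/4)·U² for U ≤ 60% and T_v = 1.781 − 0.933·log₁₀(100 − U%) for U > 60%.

t ≈ 6.26 years

Drainage path length: H_d = H = 8.5 m (single drainage).
U > 60%: T_v = 1.781 − 0.933·log₁₀(100 − 83) = 0.63299.
t = T_v·H_d²/c_v = 0.63299×8.5²/7.3 = 6.265 years.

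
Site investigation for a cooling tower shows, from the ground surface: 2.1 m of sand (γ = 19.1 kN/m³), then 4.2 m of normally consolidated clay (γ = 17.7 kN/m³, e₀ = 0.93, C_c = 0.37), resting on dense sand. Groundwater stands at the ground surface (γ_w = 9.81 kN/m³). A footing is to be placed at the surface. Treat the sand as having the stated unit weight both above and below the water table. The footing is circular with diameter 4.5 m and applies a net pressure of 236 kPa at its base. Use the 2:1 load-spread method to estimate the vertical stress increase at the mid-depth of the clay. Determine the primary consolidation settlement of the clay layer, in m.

Mid-depth of clay below the ground surface: z = 2.1 + 4.2/2 = 4.2 m.
Total vertical stress at mid-clay: σ_v = 19.1×2.1 + 17.7×2.1 = 77.28 kPa.
Pore pressure: u = 9.81×(4.2 − 0) = 41.202 kPa.
Initial effective stress: σ'_0 = σ_v − u = 77.28 − 41.202 = 36.078 kPa.
Stress increase at mid-clay by the 2:1 spreading method:
Δσ ≈ qD²/(D+z)² = 236×4.5²/(4.5+4.2)² = 63.139 kPa
Final effective stress: σ'_f = σ'_0 + Δσ = 36.078 + 63.139 = 99.217 kPa.
Normally consolidated clay, so the full stress increment lies on the virgin compression line:
S_c = C_c·H/(1+e₀)·log₁₀(σ'_f/σ'_0) = 0.37×4.2/(1+0.93)×log₁₀(99.217/36.078)
    = 0.80518 × 0.43934 = 0.3537 m

S_c ≈ 0.354 m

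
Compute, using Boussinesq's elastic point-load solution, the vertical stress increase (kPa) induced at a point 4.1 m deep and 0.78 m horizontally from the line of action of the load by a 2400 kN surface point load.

Δσ_z ≈ 62.4 kPa

Boussinesq vertical stress below a point load on an elastic half-space:
Δσ_z = 3P/(2πz²) · [1 + (r/z)²]^(−5/2)
r/z = 0.78/4.1 = 0.19024; [1+(r/z)²]^(−5/2) = 0.91495.
Δσ_z = 3×2400/(2π×4.1²) × 0.91495 = 68.169 × 0.91495 = 62.37 kPa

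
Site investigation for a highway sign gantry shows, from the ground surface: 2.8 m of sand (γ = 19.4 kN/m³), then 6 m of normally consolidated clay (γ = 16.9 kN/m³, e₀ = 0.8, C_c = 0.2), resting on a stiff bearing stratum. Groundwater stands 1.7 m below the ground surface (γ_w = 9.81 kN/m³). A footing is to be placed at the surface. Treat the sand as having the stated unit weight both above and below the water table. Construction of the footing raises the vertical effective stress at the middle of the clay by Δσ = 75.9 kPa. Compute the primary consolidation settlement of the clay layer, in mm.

S_c ≈ 224 mm

Mid-depth of clay below the ground surface: z = 2.8 + 6/2 = 5.8 m.
Total vertical stress at mid-clay: σ_v = 19.4×2.8 + 16.9×3 = 105.02 kPa.
Pore pressure: u = 9.81×(5.8 − 1.7) = 40.221 kPa.
Initial effective stress: σ'_0 = σ_v − u = 105.02 − 40.221 = 64.799 kPa.
Final effective stress: σ'_f = σ'_0 + Δσ = 64.799 + 75.9 = 140.7 kPa.
Normally consolidated clay, so the full stress increment lies on the virgin compression line:
S_c = C_c·H/(1+e₀)·log₁₀(σ'_f/σ'_0) = 0.2×6/(1+0.8)×log₁₀(140.7/64.799)
    = 0.66667 × 0.33673 = 0.2245 m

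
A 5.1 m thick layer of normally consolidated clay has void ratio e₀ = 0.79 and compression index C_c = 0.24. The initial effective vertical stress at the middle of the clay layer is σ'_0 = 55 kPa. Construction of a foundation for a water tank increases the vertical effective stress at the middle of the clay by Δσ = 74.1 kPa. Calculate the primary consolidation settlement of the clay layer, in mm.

Final effective stress: σ'_f = σ'_0 + Δσ = 55 + 74.1 = 129.1 kPa.
Normally consolidated clay, so the full stress increment lies on the virgin compression line:
S_c = C_c·H/(1+e₀)·log₁₀(σ'_f/σ'_0) = 0.24×5.1/(1+0.79)×log₁₀(129.1/55)
    = 0.6838 × 0.37056 = 0.2534 m

S_c ≈ 253 mm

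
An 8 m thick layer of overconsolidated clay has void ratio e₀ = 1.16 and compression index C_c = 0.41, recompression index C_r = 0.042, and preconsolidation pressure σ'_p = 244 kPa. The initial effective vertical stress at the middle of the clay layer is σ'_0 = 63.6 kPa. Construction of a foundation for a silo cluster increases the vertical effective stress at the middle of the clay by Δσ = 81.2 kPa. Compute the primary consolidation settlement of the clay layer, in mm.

S_c ≈ 55.6 mm

Final effective stress: σ'_f = 63.6 + 81.2 = 144.8 kPa.
σ'_f = 144.8 ≤ σ'_p = 244 kPa, so the clay remains overconsolidated and only the recompression index applies:
S_c = C_r·H/(1+e₀)·log₁₀(σ'_f/σ'_0) = 0.042×8/2.16×log₁₀(144.8/63.6)
    = 0.15556 × 0.35731 = 0.05558 m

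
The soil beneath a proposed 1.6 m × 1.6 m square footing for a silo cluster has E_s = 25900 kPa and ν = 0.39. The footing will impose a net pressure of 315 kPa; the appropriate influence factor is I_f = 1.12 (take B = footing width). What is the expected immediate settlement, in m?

Immediate (elastic) settlement: S_e = q·B·(1−ν²)/E_s · I_f.
S_e = 315 × 1.6 × (1 − 0.39²) / 25900 × 1.12
    = 315 × 1.6 × 0.8479 / 25900 × 1.12
    = 0.01848 m

S_e ≈ 0.0185 m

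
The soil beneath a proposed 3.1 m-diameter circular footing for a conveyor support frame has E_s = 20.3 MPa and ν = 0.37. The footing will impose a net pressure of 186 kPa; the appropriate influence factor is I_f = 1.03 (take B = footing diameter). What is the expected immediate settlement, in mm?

Immediate (elastic) settlement: S_e = q·B·(1−ν²)/E_s · I_f.
E_s = 20.3 MPa = 20300 kPa.
S_e = 186 × 3.1 × (1 − 0.37²) / 20300 × 1.03
    = 186 × 3.1 × 0.8631 / 20300 × 1.03
    = 0.02525 m = 25.25 mm

S_e ≈ 25.3 mm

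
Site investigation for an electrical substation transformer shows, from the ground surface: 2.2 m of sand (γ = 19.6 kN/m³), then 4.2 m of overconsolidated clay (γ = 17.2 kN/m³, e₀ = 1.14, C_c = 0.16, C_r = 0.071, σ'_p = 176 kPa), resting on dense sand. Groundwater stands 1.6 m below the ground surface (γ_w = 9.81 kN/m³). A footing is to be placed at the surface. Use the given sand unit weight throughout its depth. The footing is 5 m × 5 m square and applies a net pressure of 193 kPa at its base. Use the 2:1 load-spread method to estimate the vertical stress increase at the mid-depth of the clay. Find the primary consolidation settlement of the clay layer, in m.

Mid-depth of clay below the ground surface: z = 2.2 + 4.2/2 = 4.3 m.
Total vertical stress at mid-clay: σ_v = 19.6×2.2 + 17.2×2.1 = 79.24 kPa.
Pore pressure: u = 9.81×(4.3 − 1.6) = 26.487 kPa.
Initial effective stress: σ'_0 = σ_v − u = 79.24 − 26.487 = 52.753 kPa.
Stress increase at mid-clay by the 2:1 spreading method:
Δσ = qBL/((B+z)(L+z)) = 193×5×5/((5+4.3)(5+4.3)) = 55.787 kPa
Final effective stress: σ'_f = 52.753 + 55.787 = 108.54 kPa.
σ'_f = 108.54 ≤ σ'_p = 176 kPa, so the clay remains overconsolidated and only the recompression index applies:
S_c = C_r·H/(1+e₀)·log₁₀(σ'_f/σ'_0) = 0.071×4.2/2.14×log₁₀(108.54/52.753)
    = 0.13934 × 0.31334 = 0.04366 m

S_c ≈ 0.0437 m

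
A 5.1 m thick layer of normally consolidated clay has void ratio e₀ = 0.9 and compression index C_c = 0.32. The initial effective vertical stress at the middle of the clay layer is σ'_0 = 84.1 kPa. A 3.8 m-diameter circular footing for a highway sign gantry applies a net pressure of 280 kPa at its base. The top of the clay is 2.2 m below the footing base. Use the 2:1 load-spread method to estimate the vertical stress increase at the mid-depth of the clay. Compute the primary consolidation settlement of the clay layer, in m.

S_c ≈ 0.189 m

Mid-depth of clay below the footing base: z = 2.2 + 5.1/2 = 4.75 m.
Stress increase at mid-clay by the 2:1 spreading method:
Δσ ≈ qD²/(D+z)² = 280×3.8²/(3.8+4.75)² = 55.309 kPa
Final effective stress: σ'_f = σ'_0 + Δσ = 84.1 + 55.309 = 139.41 kPa.
Normally consolidated clay, so the full stress increment lies on the virgin compression line:
S_c = C_c·H/(1+e₀)·log₁₀(σ'_f/σ'_0) = 0.32×5.1/(1+0.9)×log₁₀(139.41/84.1)
    = 0.85895 × 0.2195 = 0.1885 m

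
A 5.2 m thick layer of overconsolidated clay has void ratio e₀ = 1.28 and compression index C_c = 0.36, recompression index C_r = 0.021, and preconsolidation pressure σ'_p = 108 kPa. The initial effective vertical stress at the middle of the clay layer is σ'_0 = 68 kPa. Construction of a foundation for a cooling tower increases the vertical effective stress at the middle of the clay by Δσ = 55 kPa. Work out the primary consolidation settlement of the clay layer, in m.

S_c ≈ 0.056 m

Final effective stress: σ'_f = 68 + 55 = 123 kPa.
σ'_f = 123 > σ'_p = 108 kPa, so the stress path crosses the preconsolidation pressure — recompression up to σ'_p, then virgin compression beyond:
S_c = H/(1+e₀)·[C_r·log₁₀(σ'_p/σ'_0) + C_c·log₁₀(σ'_f/σ'_p)]
    = 5.2/2.28 × [0.021×log₁₀(108/68) + 0.36×log₁₀(123/108)]
    = 2.2807 × [0.0042192 + 0.020333] = 0.056 m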